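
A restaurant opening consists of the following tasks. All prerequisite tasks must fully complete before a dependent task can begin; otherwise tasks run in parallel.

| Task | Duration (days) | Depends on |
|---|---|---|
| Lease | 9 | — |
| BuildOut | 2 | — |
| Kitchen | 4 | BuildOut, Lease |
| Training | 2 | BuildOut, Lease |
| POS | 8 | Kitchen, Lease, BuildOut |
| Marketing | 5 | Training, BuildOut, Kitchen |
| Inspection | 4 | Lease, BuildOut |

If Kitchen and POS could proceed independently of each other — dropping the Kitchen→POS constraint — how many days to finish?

Before: longest chain Lease→Kitchen→POS = 9+4+8 = 21, finish 21.
Without Kitchen→POS, POS's earliest start moves from 13 to 9.
The longest chain is now Lease→Kitchen→Marketing = 9+4+5 = 18, so the job takes 18 days.

18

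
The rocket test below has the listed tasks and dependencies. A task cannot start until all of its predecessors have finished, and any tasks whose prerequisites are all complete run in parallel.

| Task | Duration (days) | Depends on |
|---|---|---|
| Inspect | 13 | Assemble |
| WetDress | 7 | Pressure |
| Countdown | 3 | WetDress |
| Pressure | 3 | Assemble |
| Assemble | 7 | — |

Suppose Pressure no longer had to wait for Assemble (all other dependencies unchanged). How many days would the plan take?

20

Before: longest chain Assemble→Pressure→WetDress→Countdown = 7+3+7+3 = 20, finish 20.
Without Assemble→Pressure, Pressure's earliest start moves from 7 to 0.
New critical path: Assemble→Inspect = 7+13 = 20 ⇒ 20 days.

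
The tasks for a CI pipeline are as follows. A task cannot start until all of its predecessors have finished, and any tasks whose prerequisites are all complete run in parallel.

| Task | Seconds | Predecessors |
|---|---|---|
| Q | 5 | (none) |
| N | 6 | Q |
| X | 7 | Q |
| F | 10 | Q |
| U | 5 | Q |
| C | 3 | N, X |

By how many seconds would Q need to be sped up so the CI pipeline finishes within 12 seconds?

3

Current finish: 15 seconds; target: 12.
Q is on every critical path, so each second cut from Q cuts the finish by one (this holds down to a finish of 11).
Need 15 − 12 = 3 seconds off Q → Q becomes 2 seconds, finish becomes 12.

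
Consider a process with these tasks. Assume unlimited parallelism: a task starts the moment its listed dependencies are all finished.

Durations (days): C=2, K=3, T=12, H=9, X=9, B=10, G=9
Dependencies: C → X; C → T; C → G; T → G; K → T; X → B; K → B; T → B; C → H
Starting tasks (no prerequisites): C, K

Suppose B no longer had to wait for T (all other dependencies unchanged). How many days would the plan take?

Before: longest chain K→T→B = 3+12+10 = 25, finish 25.
Without T→B, B's earliest start moves from 15 to 11.
The longest chain is now K→T→G = 3+12+9 = 24, so the plan takes 24 days.

24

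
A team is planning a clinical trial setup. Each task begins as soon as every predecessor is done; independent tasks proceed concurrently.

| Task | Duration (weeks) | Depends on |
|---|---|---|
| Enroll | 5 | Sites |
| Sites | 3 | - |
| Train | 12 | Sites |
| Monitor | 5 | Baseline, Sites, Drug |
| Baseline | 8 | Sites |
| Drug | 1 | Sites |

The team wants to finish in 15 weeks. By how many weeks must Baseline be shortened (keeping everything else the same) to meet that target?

Current finish: 16 weeks; target: 15.
Baseline is on every critical path, so each week cut from Baseline cuts the finish by one (this holds down to a finish of 15).
Need 16 − 15 = 1 week off Baseline → Baseline becomes 7 weeks, finish becomes 15.

1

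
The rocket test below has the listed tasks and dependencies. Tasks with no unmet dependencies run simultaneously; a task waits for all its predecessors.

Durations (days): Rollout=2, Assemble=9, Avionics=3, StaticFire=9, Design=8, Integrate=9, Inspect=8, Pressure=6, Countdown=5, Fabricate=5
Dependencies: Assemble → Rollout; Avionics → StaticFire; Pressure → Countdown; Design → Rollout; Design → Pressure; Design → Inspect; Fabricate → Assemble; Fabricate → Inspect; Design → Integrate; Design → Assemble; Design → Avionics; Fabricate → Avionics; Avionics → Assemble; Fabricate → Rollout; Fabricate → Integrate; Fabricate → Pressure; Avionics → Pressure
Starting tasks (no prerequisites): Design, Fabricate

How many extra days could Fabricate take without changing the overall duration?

Design→Avionics→Assemble→Rollout = 8+3+9+2 = 22 sets the makespan at 22 days.
Fabricate finishes as early as 5 and must finish by 8.
Slack of Fabricate = 3 − 0 = 3 days.

3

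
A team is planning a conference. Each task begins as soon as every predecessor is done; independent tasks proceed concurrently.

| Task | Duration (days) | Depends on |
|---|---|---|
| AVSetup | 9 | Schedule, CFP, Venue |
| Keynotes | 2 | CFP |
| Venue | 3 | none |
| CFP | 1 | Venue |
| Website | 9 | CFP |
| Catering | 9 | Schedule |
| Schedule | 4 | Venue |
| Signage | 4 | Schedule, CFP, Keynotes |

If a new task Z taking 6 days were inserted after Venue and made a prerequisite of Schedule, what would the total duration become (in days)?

22

Originally the job takes 16 days.
With Z inserted, Schedule now waits for max(Venue, Z).
New critical path: Venue→Z→Schedule→Catering = 3+6+4+9 = 22 ⇒ 22 days.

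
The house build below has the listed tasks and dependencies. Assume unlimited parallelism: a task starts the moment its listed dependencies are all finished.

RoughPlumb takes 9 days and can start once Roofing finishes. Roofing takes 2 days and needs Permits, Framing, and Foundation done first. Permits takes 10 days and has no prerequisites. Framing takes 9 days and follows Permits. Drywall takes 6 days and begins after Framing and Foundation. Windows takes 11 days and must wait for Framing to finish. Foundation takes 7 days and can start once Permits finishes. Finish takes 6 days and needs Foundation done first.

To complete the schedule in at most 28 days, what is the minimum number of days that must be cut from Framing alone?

Current finish: 30 days; target: 28.
Framing is on every critical path, so each day cut from Framing cuts the finish by one (this holds down to a finish of 28).
Need 30 − 28 = 2 days off Framing → Framing becomes 7 days, finish becomes 28.

2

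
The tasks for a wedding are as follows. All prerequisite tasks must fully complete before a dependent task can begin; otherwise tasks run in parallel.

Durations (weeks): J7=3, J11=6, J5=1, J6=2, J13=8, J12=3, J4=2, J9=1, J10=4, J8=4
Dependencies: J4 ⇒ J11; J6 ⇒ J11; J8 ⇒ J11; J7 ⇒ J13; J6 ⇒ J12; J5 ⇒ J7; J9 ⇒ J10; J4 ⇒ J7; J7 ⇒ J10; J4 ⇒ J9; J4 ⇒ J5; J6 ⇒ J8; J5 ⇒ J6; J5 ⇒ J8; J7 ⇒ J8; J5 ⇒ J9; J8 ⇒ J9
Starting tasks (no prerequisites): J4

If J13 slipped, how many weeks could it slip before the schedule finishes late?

Critical path: J4→J5→J7→J8→J11 = 2+1+3+4+6 = 16, so the finish is 16 weeks.
Longest path through J13: 14 weeks (earliest finish 14, latest finish 16).
So J13 can slip 16 − 14 = 2 weeks.

2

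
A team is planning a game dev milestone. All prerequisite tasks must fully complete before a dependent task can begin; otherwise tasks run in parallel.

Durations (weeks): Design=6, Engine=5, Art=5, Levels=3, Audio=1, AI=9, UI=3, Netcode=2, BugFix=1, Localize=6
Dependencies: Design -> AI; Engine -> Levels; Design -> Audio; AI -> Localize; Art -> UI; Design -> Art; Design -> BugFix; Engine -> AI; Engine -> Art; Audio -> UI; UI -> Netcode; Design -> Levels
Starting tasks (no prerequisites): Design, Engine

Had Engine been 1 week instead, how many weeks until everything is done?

21

Critical path before the change: Design→AI→Localize = 6+9+6 = 21 giving 21 weeks.
Engine has 1 week of float (longest path through it is 20).
No other chain overtakes it, so the finish is 21 weeks.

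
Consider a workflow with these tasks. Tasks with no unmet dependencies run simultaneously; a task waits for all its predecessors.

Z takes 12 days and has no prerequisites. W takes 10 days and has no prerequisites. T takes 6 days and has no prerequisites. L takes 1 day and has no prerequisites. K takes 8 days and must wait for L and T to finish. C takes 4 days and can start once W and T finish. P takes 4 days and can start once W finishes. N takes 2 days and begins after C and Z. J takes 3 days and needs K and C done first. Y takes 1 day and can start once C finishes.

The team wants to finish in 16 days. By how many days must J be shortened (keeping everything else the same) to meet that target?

Current finish: 17 days; target: 16.
J is on every critical path, so each day cut from J cuts the finish by one (this holds down to a finish of 16).
Need 17 − 16 = 1 day off J → J becomes 2 days, finish becomes 16.

1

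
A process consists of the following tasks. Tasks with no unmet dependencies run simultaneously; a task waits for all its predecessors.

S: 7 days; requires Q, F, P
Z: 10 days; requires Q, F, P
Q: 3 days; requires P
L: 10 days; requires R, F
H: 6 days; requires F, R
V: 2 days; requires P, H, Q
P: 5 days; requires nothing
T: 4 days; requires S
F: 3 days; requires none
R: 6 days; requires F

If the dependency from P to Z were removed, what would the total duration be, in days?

Original critical path: P→Q→S→T = 5+3+7+4 = 19 ⇒ 19 days.
Dropping P→Z doesn't change Z's earliest start (8); another predecessor still binds.
The longest chain is now P→Q→S→T = 5+3+7+4 = 19, so the plan takes 19 days.

19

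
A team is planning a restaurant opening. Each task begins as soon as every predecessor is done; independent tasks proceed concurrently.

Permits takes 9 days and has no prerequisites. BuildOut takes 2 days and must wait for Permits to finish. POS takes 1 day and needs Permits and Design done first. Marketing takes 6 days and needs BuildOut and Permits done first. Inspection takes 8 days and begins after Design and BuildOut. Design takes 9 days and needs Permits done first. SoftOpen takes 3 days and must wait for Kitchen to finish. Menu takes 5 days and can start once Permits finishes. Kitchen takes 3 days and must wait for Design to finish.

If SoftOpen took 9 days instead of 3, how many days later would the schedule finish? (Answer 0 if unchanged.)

4

The binding path is Permits→Design→Inspection = 9+9+8 = 26; finish at 26 days.
SoftOpen has 2 days of float (longest path through it is 24).
New critical path: Permits→Design→Kitchen→SoftOpen = 9+9+3+9 = 30 ⇒ 30 days.
Change in finish: 30 − 26 = +4 days.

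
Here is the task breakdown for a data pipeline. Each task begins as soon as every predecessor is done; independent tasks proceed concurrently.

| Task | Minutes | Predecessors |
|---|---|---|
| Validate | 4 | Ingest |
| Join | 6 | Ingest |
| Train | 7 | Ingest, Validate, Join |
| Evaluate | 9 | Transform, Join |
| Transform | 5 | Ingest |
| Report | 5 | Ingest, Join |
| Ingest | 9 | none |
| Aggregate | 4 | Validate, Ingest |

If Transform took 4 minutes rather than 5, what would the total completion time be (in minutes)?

24

Critical path before the change: Ingest→Join→Evaluate = 9+6+9 = 24 giving 24 minutes.
The longest path through Transform is only 23 minutes, so Transform has float 1.
That remains the longest chain; total 24 minutes.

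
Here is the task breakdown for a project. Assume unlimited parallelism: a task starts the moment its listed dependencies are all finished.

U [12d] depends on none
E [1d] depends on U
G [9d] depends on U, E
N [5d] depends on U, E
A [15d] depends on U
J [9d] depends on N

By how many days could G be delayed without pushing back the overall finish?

The longest chain is U→E→N→J = 12+1+5+9 = 27; overall finish 27 days.
The longest chain containing G totals 22 days.
Slack of G = 18 − 13 = 5 days.

5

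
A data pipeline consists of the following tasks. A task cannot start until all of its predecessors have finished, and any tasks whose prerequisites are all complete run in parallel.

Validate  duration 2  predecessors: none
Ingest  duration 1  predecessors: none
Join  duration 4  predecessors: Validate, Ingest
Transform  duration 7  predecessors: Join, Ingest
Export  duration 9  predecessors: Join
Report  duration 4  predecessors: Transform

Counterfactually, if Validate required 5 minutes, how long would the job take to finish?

20

As given, the longest chain is Validate→Join→Transform→Report = 2+4+7+4 = 17, so the finish is 17 minutes.
Validate lies on that path, so at 5 minutes the path becomes 20 minutes.
No other chain overtakes it, so the finish is 20 minutes.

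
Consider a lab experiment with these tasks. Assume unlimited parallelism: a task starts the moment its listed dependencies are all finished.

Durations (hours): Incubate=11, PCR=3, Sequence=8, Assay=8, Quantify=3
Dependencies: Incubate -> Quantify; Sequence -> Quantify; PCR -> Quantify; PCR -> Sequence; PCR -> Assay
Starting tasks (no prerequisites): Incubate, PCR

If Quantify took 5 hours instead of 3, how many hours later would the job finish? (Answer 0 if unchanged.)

The binding path is Incubate→Quantify = 11+3 = 14; finish at 14 hours.
Since Quantify is critical, the +2 change carries straight to that chain (now 16 hours).
The critical path is still Incubate→Quantify; finish is now 16 hours.
Change in finish: 16 − 14 = +2 hours.

2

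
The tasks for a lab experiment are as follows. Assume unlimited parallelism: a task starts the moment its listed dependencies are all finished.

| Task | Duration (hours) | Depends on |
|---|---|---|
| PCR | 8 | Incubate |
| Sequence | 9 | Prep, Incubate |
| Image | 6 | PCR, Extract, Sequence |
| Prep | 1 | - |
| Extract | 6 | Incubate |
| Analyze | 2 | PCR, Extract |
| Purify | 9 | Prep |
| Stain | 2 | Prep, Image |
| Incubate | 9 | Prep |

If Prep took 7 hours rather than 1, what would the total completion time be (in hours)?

Actual critical path: Prep→Incubate→Sequence→Image→Stain = 1+9+9+6+2 = 27 ⇒ 27 hours.
Prep is on the critical path; changing it to 7 makes that path 33 hours.
The critical path is still Prep→Incubate→Sequence→Image→Stain; finish is now 33 hours.

33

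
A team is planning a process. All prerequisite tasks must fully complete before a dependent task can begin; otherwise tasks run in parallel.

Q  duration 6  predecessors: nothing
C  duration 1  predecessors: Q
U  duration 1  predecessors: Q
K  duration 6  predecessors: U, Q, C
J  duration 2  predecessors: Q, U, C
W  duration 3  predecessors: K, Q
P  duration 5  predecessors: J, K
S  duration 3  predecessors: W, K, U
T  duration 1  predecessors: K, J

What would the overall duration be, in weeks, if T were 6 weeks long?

Critical path before the change: Q→C→K→W→S = 6+1+6+3+3 = 19 giving 19 weeks.
T has 5 weeks of float (longest path through it is 14).
The critical path is still Q→C→K→W→S; finish is now 19 weeks.

19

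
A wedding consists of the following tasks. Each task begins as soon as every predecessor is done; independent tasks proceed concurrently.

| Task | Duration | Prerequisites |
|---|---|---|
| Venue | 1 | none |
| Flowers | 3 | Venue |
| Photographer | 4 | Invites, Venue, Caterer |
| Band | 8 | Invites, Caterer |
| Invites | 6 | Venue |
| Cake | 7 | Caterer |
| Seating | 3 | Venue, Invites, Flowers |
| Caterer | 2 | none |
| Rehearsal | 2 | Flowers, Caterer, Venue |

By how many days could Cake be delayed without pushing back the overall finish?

6

The longest chain is Venue→Invites→Band = 1+6+8 = 15; overall finish 15 days.
Longest path through Cake: 9 days (earliest finish 9, latest finish 15).
Float = 15 − 9 = 6.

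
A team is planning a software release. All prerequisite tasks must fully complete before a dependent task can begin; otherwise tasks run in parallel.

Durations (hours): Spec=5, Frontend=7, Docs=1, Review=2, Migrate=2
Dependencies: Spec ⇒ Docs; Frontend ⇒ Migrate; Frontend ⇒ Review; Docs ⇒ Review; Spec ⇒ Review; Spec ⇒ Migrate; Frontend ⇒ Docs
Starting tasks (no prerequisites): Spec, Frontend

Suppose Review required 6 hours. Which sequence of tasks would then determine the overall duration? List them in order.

The binding path is Frontend→Docs→Review = 7+1+2 = 10; finish at 10 hours.
Review is on the critical path; changing it to 6 makes that path 14 hours.
That remains the longest chain; total 14 hours.

Frontend, Docs, Review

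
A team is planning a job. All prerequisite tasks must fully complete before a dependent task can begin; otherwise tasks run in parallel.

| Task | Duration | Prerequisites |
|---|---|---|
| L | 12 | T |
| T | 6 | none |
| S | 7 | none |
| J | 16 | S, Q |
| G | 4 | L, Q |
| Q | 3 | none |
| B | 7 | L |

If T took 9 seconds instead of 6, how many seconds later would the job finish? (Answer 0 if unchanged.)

3

Baseline: T→L→B = 6+12+7 = 25 → 25 seconds.
T lies on that path, so at 9 seconds the path becomes 28 seconds.
That remains the longest chain; total 28 seconds.
Change in finish: 28 − 25 = +3 seconds.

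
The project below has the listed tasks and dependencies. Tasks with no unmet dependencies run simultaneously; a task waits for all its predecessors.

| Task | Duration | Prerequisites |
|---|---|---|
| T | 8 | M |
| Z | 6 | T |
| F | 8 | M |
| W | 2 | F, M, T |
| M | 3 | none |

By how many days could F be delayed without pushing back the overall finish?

4

Critical path: M→T→Z = 3+8+6 = 17, so the finish is 17 days.
The longest chain containing F totals 13 days.
Slack of F = 7 − 3 = 4 days.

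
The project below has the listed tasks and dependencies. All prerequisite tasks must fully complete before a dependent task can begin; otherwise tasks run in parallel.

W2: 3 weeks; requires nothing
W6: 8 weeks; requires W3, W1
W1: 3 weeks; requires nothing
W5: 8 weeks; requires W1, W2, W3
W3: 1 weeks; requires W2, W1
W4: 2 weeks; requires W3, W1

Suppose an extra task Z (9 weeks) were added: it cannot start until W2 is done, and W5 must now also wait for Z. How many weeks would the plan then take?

Originally the plan takes 12 weeks.
With Z inserted, W5 now waits for max(W1, W2, W3, Z).
New critical path: W2→Z→W5 = 3+9+8 = 20 ⇒ 20 weeks.

20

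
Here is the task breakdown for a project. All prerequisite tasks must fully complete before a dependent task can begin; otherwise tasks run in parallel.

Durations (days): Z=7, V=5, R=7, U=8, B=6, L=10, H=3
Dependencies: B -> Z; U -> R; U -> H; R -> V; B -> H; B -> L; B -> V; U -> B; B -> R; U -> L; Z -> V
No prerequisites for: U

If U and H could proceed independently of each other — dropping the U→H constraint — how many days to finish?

26

Before: longest chain U→B→Z→V = 8+6+7+5 = 26, finish 26.
Dropping U→H doesn't change H's earliest start (14); another predecessor still binds.
New critical path: U→B→Z→V = 8+6+7+5 = 26 ⇒ 26 days.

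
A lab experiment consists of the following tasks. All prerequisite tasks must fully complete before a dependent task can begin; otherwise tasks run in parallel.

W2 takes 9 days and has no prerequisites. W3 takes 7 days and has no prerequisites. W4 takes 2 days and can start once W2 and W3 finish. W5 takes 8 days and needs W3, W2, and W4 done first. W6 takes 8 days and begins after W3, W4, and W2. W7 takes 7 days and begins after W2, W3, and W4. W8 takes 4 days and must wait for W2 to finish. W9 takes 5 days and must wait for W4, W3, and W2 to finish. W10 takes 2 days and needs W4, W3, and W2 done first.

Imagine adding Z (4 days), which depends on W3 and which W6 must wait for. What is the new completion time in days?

Originally the project takes 19 days.
With Z inserted, W6 now waits for max(W3, W4, W2, Z).
New critical path: W2→W4→W5 = 9+2+8 = 19 ⇒ 19 days.

19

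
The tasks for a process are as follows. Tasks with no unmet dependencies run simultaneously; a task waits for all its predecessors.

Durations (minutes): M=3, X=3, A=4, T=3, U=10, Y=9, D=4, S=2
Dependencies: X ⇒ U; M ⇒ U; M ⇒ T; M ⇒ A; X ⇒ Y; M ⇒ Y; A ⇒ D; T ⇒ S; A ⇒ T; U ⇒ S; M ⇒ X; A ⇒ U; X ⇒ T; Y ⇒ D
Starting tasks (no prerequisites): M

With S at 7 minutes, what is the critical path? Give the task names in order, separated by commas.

M, A, U, S

Actual critical path: M→A→U→S = 3+4+10+2 = 19 ⇒ 19 minutes.
S lies on that path, so at 7 minutes the path becomes 24 minutes.
The critical path is still M→A→U→S; finish is now 24 minutes.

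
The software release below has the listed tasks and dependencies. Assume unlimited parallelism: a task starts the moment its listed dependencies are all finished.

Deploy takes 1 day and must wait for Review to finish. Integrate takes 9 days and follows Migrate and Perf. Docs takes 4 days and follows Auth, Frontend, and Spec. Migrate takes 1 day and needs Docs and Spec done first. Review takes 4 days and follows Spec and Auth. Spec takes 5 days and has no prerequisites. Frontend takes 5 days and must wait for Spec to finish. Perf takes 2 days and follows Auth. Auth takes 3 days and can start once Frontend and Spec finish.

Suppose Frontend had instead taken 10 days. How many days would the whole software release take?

The binding path is Spec→Frontend→Auth→Docs→Migrate→Integrate = 5+5+3+4+1+9 = 27; finish at 27 days.
Frontend lies on that path, so at 10 days the path becomes 32 days.
That remains the longest chain; total 32 days.

32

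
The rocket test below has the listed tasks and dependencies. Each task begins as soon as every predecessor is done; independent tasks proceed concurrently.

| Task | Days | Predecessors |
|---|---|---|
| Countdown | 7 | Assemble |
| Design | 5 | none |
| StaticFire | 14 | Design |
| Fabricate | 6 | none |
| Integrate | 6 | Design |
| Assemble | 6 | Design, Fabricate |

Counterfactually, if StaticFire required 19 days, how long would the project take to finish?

24

Actual critical path: Design→StaticFire = 5+14 = 19 ⇒ 19 days.
Since StaticFire is critical, the +5 change carries straight to that chain (now 24 days).
No other chain overtakes it, so the finish is 24 days.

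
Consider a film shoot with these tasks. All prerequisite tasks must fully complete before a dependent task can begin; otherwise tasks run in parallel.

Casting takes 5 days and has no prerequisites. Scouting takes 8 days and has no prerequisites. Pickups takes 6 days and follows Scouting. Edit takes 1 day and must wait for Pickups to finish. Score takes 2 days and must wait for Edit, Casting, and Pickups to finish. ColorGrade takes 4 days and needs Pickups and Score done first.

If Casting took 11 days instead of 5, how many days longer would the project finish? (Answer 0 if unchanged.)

0

Baseline: Scouting→Pickups→Edit→Score→ColorGrade = 8+6+1+2+4 = 21 → 21 days.
Casting has 10 days of float (longest path through it is 11).
No other chain overtakes it, so the finish is 21 days.
Change in finish: 21 − 21 = +0 days.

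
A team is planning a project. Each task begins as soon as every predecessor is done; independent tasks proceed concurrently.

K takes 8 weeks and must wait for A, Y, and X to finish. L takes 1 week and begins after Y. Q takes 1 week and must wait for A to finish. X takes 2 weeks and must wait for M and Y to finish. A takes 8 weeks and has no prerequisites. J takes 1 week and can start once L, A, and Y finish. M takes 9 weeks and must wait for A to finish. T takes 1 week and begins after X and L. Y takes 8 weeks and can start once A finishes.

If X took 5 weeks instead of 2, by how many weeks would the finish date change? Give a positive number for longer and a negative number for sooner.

3

The binding path is A→M→X→K = 8+9+2+8 = 27; finish at 27 weeks.
Since X is critical, the +3 change carries straight to that chain (now 30 weeks).
The critical path is still A→M→X→K; finish is now 30 weeks.
Change in finish: 30 − 27 = +3 weeks.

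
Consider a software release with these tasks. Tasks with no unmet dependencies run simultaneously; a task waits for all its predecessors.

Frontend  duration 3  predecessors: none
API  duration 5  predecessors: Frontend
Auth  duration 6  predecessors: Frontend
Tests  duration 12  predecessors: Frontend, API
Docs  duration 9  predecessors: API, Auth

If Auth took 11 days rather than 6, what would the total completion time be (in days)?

Critical path before the change: Frontend→API→Tests = 3+5+12 = 20 giving 20 days.
Auth has 2 days of float (longest path through it is 18).
The binding chain switches to Frontend→Auth→Docs = 3+11+9 = 23; finish 23 days.

23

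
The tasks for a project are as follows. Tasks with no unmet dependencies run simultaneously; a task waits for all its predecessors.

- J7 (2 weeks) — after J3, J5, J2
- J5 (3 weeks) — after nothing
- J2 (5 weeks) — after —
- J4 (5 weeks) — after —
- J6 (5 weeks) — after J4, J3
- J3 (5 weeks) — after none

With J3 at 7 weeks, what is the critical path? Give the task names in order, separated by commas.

J3, J6

Critical path before the change: J3→J6 = 5+5 = 10 giving 10 weeks.
J3 is on the critical path; changing it to 7 makes that path 12 weeks.
That remains the longest chain; total 12 weeks.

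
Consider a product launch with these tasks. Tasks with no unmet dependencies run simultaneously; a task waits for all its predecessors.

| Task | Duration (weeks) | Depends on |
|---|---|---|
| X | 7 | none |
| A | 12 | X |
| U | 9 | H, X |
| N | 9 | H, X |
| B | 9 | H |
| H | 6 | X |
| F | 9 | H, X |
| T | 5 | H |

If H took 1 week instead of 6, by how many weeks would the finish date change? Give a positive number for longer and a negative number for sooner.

Baseline: X→H→N = 7+6+9 = 22 → 22 weeks.
H is on the critical path; changing it to 1 makes that path 17 weeks.
The binding chain switches to X→A = 7+12 = 19; finish 19 weeks.
Change in finish: 19 − 22 = -3 weeks.

-3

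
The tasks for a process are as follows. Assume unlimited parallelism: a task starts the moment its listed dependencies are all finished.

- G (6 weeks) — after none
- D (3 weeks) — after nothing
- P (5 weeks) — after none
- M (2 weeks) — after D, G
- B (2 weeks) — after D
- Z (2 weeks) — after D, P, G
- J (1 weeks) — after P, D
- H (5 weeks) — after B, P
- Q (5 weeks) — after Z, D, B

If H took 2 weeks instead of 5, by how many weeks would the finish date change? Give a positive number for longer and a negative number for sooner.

0

The binding path is G→Z→Q = 6+2+5 = 13; finish at 13 weeks.
The longest path through H is only 10 weeks, so H has float 3.
No other chain overtakes it, so the finish is 13 weeks.
Change in finish: 13 − 13 = +0 weeks.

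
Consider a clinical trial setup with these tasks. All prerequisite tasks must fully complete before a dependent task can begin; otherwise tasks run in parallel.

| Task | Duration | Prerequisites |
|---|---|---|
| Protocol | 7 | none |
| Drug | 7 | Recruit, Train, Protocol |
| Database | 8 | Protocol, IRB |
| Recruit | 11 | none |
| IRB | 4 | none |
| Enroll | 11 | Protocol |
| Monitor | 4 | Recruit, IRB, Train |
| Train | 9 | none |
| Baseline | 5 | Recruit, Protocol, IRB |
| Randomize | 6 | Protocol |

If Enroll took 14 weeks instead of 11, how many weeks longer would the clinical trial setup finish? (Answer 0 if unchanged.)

Baseline: Protocol→Enroll = 7+11 = 18 → 18 weeks.
Enroll is on the critical path; changing it to 14 makes that path 21 weeks.
No other chain overtakes it, so the finish is 21 weeks.
Change in finish: 21 − 18 = +3 weeks.

3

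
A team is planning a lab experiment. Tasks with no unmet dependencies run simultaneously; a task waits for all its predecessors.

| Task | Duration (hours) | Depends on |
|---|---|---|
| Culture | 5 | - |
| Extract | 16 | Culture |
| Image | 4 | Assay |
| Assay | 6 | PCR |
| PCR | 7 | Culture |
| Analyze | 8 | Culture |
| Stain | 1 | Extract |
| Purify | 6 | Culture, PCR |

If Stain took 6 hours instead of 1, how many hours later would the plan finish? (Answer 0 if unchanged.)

5

Actual critical path: Culture→Extract→Stain = 5+16+1 = 22 ⇒ 22 hours.
Stain is on the critical path; changing it to 6 makes that path 27 hours.
The critical path is still Culture→Extract→Stain; finish is now 27 hours.
Change in finish: 27 − 22 = +5 hours.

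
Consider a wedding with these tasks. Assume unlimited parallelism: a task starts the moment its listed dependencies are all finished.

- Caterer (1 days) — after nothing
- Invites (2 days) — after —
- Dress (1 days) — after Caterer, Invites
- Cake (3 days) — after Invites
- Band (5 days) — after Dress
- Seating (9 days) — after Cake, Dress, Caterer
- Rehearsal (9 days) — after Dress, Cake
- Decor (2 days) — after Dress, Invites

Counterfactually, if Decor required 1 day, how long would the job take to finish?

Critical path before the change: Invites→Cake→Seating = 2+3+9 = 14 giving 14 days.
Decor has 9 days of float (longest path through it is 5).
That remains the longest chain; total 14 days.

14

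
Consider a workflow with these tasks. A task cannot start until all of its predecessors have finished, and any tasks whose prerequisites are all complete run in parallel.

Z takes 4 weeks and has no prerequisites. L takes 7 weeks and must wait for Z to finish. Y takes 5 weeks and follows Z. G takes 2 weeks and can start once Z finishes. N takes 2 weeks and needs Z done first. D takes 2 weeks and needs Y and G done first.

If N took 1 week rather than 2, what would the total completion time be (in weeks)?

Baseline: Z→L = 4+7 = 11 → 11 weeks.
The longest path through N is only 6 weeks, so N has float 5.
That remains the longest chain; total 11 weeks.

11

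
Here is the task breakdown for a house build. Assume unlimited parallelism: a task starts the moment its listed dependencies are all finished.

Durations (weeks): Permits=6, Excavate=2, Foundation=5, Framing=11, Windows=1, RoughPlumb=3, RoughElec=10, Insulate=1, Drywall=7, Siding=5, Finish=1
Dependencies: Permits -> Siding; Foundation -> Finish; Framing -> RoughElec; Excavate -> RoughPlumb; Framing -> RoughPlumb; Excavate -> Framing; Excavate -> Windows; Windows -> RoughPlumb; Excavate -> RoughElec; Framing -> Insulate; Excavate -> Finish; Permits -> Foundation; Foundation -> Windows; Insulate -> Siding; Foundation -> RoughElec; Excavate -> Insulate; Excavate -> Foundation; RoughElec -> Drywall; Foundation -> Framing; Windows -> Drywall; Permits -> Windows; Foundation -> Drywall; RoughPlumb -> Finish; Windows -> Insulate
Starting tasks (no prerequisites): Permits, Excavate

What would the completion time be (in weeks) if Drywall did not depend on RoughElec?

32

With the dependency in place, Permits→Foundation→Framing→RoughElec→Drywall = 6+5+11+10+7 = 39 sets the finish at 39 weeks.
Without RoughElec→Drywall, Drywall's earliest start moves from 32 to 12.
After: Permits→Foundation→Framing→RoughElec = 6+5+11+10 = 32 → 32 weeks.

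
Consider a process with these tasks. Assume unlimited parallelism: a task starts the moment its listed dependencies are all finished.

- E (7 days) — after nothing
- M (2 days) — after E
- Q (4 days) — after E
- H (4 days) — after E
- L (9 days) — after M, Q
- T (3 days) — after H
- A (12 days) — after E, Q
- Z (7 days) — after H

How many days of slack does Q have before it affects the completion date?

E→Q→A = 7+4+12 = 23 sets the makespan at 23 days.
Longest path through Q: 23 days (earliest finish 11, latest finish 11).
So Q can slip 11 − 11 = 0 days.

0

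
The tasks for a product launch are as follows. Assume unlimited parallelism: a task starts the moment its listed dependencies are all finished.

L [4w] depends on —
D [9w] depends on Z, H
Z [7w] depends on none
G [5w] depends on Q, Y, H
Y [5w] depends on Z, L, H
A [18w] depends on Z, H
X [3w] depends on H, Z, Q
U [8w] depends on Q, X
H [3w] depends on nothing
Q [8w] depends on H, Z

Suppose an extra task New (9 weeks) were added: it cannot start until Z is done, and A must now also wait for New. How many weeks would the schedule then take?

Originally the schedule takes 26 weeks.
With New inserted, A now waits for max(Z, H, New).
New critical path: Z→New→A = 7+9+18 = 34 ⇒ 34 weeks.

34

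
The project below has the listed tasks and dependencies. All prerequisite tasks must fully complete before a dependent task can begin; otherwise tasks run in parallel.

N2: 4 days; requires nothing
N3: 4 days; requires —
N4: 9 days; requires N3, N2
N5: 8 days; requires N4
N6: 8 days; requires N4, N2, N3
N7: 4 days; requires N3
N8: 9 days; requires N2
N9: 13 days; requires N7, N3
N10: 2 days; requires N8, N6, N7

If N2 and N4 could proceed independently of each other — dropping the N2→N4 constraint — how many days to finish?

Original critical path: N2→N4→N6→N10 = 4+9+8+2 = 23 ⇒ 23 days.
Dropping N2→N4 doesn't change N4's earliest start (4); another predecessor still binds.
New critical path: N3→N4→N6→N10 = 4+9+8+2 = 23 ⇒ 23 days.

23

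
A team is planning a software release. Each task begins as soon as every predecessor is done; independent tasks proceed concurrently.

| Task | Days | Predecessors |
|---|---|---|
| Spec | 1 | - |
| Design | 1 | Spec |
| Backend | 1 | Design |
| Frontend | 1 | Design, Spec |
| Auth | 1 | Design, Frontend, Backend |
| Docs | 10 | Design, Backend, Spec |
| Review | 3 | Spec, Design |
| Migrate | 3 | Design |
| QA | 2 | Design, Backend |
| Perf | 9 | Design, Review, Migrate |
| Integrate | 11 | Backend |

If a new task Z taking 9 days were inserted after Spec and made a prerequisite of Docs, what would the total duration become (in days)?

Originally the software release takes 14 days.
With Z inserted, Docs now waits for max(Design, Backend, Spec, Z).
New critical path: Spec→Z→Docs = 1+9+10 = 20 ⇒ 20 days.

20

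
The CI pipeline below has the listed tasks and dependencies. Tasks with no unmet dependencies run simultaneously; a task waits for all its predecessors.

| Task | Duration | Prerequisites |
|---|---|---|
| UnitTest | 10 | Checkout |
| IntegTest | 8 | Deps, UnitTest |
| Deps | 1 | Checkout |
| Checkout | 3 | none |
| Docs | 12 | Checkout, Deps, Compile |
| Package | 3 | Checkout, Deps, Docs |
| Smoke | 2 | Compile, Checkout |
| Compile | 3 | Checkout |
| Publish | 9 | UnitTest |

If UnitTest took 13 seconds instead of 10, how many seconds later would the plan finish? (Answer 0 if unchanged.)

3

Actual critical path: Checkout→UnitTest→Publish = 3+10+9 = 22 ⇒ 22 seconds.
Since UnitTest is critical, the +3 change carries straight to that chain (now 25 seconds).
That remains the longest chain; total 25 seconds.
Change in finish: 25 − 22 = +3 seconds.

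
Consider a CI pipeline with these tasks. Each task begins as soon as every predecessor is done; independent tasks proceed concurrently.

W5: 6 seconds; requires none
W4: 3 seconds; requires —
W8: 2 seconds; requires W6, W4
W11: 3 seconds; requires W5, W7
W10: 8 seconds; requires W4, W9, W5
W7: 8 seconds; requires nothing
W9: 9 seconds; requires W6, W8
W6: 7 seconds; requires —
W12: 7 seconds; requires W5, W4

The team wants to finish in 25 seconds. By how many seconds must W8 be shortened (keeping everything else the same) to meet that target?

1

Current finish: 26 seconds; target: 25.
W8 is on every critical path, so each second cut from W8 cuts the finish by one (this holds down to a finish of 25).
Need 26 − 25 = 1 second off W8 → W8 becomes 1 second, finish becomes 25.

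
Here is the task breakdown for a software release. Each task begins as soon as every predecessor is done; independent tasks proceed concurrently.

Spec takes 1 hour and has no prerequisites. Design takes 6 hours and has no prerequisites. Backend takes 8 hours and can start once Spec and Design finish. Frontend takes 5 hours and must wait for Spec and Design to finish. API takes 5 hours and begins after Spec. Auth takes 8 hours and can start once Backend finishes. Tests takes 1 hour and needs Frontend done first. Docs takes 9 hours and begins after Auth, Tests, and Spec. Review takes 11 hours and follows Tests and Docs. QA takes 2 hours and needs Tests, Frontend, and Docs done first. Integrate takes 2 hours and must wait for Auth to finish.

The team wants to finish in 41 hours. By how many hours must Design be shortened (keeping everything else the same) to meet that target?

1

Current finish: 42 hours; target: 41.
Design is on every critical path, so each hour cut from Design cuts the finish by one (this holds down to a finish of 37).
Need 42 − 41 = 1 hour off Design → Design becomes 5 hours, finish becomes 41.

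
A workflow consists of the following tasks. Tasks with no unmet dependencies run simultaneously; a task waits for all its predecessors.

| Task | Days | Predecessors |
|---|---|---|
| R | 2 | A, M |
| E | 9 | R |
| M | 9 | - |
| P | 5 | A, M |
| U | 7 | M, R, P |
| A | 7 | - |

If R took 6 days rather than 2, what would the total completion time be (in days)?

24

Critical path before the change: M→P→U = 9+5+7 = 21 giving 21 days.
R has 1 day of float (longest path through it is 20).
Now M→R→E = 9+6+9 = 24 is longest, so the finish becomes 24 days.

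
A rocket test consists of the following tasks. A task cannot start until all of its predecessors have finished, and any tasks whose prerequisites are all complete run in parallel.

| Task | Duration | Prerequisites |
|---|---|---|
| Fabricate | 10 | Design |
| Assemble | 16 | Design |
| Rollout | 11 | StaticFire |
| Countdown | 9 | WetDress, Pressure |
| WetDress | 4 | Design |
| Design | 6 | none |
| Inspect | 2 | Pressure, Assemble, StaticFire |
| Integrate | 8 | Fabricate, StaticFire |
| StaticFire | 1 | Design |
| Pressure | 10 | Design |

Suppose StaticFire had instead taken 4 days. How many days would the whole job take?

As given, the longest chain is Design→Pressure→Countdown = 6+10+9 = 25, so the finish is 25 days.
StaticFire is off the critical path — its longest chain is 18 days, giving 7 of slack.
No other chain overtakes it, so the finish is 25 days.

25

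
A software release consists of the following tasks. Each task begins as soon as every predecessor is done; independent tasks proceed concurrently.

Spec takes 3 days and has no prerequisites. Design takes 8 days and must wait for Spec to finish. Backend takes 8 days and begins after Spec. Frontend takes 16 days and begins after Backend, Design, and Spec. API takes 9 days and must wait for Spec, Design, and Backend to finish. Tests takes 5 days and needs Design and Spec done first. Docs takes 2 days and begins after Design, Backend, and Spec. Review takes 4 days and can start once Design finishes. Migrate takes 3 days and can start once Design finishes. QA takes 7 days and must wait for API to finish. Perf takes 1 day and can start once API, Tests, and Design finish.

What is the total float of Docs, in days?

Spec→Design→Frontend = 3+8+16 = 27 sets the makespan at 27 days.
Longest path through Docs: 13 days (earliest finish 13, latest finish 27).
So Docs can slip 27 − 13 = 14 days.

14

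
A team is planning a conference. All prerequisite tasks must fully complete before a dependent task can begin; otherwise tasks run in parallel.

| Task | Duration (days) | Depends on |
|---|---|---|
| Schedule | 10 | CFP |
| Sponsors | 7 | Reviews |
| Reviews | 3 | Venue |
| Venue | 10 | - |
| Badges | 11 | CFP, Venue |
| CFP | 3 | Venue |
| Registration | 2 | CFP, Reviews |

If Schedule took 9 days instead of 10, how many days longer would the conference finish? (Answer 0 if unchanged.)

The binding path is Venue→CFP→Badges = 10+3+11 = 24; finish at 24 days.
The longest path through Schedule is only 23 days, so Schedule has float 1.
The critical path is still Venue→CFP→Badges; finish is now 24 days.
Change in finish: 24 − 24 = +0 days.

0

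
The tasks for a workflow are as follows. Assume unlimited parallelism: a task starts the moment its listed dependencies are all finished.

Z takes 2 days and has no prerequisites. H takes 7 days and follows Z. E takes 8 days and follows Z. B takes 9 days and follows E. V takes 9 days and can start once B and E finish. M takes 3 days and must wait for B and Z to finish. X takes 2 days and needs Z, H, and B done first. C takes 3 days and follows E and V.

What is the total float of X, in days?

10

The longest chain is Z→E→B→V→C = 2+8+9+9+3 = 31; overall finish 31 days.
Longest path through X: 21 days (earliest finish 21, latest finish 31).
So X can slip 31 − 21 = 10 days.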